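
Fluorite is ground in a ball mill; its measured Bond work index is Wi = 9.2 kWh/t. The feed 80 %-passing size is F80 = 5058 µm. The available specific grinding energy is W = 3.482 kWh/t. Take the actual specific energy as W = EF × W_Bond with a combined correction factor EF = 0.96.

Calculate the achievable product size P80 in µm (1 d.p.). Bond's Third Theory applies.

P80 = 349.6 µm

W = 10 Wi (1/√P80 − 1/√F80)  [Bond]
W_Bond = W / EF = 3.482 / 0.96 = 3.6271 kWh/t
⇒ 1/√P80 = W_Bond/(10·Wi) + 1/√F80
  = 3.6271/(10·9.2) + 1/√5058 = 0.039425 + 0.014061 = 0.053486
P80 = (1/0.053486)² = 18.6966² = 349.56 µm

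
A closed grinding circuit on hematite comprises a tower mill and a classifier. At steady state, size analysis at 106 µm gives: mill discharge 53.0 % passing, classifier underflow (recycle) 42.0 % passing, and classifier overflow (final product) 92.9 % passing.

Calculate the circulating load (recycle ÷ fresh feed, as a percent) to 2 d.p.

CL = 362.73 %

Balance %-passing 106 µm (r = R/F):
d + r·d = r·u + o → r(d−u) = o−d
r = (92.9 − 53.0)/(53.0 − 42.0) = 39.9/11.0 = 3.6273
CL = 100·r = 362.73 %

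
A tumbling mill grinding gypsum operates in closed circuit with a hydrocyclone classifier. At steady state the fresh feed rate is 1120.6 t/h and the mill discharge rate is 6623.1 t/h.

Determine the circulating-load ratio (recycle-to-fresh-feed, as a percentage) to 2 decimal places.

CL = 491.03 %

Discharge = new feed + return, hence
R = M − F = 6623.1 − 1120.6 = 5502.5 t/h
CL = 100·R/F = 100·5502.5/1120.6 = 491.03 %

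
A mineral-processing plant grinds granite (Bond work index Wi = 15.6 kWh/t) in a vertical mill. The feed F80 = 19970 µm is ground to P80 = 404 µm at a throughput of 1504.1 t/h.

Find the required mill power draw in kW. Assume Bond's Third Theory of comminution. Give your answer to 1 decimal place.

P = 10013.4 kW

Bond: W = 10·Wi·(1/√P80 − 1/√F80)
W = 10·15.6·(1/√404 − 1/√19970) = 10·15.6·(0.042675) = 6.6574 kWh/t
Mill draw = 6.6574 × 1504.1 = 10013.4 kW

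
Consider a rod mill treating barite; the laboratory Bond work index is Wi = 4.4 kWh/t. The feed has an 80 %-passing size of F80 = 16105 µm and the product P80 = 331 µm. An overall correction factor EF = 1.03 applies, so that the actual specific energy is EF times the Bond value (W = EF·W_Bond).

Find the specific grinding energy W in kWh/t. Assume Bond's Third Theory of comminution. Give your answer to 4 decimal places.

Bond:  W = 10 Wi (1/√P − 1/√F)
1/√331 = 0.054965;  1/√16105 = 0.007880
W = 10·4.4·(0.054965 − 0.007880) = 2.0717 kWh/t
Corrected W = EF·W_Bond = 1.03·2.0717 = 2.1339 kWh/t

W = 2.1339 kWh/t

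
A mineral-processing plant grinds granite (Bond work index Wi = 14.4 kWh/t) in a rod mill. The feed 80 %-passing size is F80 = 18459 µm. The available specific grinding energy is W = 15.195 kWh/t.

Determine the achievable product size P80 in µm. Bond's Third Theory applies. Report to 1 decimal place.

P80 = 78.5 µm

Bond: W = 10·Wi·(1/√P80 − 1/√F80)
1/√P80 = 1/√F80 + W/(10·Wi)
  = 15.1950/(10·14.4) + 1/√18459 = 0.105521 + 0.007360 = 0.112881
P80 = (1/0.112881)² = 8.8589² = 78.48 µm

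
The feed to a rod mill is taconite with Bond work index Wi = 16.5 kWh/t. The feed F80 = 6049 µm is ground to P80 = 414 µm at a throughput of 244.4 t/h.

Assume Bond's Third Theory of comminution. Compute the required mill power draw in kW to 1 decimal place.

P = 1463.4 kW

Bond:  W = 10 Wi (1/√P − 1/√F)
W = 10·16.5·(1/√414 − 1/√6049) = 10·16.5·(0.036290) = 5.9878 kWh/t
P = W·T = 5.9878·244.4 = 1463.4 kW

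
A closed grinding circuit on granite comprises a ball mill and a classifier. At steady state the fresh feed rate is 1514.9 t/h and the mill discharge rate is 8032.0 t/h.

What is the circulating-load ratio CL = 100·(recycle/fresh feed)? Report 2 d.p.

CL = 430.20 %

Steady state: M = F + R.
R = M − F = 8032.0 − 1514.9 = 6517.1 t/h
CL = 100·R/F = 100·6517.1/1514.9 = 430.20 %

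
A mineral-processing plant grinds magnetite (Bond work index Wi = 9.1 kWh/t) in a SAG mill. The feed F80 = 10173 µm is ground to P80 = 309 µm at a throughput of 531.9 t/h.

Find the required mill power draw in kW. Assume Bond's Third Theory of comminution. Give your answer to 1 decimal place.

P = 2273.6 kW

W = 10·Wi·(P80^(-½) − F80^(-½))
W = 10·9.1·(1/√309 − 1/√10173) = 10·9.1·(0.046973) = 4.2746 kWh/t
P = W·T = 4.2746·531.9 = 2273.6 kW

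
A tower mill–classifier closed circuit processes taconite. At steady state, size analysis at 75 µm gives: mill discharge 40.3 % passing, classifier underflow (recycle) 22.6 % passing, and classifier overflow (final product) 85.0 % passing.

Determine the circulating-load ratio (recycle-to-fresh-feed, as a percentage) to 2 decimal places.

CL = 252.54 %

Let r = R/F. Size balance at 75 µm:
r = (o − d)/(d − u)
r = (85.0 − 40.3)/(40.3 − 22.6) = 44.7/17.7 = 2.5254
CL = 100·r = 252.54 %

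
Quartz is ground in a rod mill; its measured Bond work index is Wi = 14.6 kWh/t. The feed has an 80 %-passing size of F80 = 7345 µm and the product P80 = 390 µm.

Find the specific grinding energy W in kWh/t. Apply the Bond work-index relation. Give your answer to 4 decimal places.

W = 5.6894 kWh/t

W = 10 Wi (P80^-0.5 − F80^-0.5)
1/√390 = 0.050637;  1/√7345 = 0.011668
W = 10·14.6·(0.050637 − 0.011668) = 5.6894 kWh/t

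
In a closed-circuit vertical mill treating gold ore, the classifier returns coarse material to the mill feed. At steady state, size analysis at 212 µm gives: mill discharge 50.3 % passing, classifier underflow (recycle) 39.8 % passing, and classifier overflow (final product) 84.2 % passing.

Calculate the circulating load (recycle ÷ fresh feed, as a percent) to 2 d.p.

CL = 322.86 %

Balance %-passing 212 µm (r = R/F):
(1+r)d = ru + o → r = (o−d)/(d−u)
r = (84.2 − 50.3)/(50.3 − 39.8) = 33.9/10.5 = 3.2286
CL = 100·r = 322.86 %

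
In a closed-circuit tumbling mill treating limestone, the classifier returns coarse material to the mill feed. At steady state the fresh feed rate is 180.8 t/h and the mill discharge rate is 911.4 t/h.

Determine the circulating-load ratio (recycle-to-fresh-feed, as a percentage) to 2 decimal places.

CL = 404.09 %

Steady state: M = F + R.
R = M − F = 911.4 − 180.8 = 730.6 t/h
CL = 100·R/F = 100·730.6/180.8 = 404.09 %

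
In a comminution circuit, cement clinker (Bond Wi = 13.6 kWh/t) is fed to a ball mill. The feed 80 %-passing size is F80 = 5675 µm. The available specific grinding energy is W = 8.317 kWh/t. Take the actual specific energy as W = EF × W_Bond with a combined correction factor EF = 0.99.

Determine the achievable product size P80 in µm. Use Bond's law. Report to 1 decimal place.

P80 = 177.6 µm

W = 10 Wi (1/√P80 − 1/√F80)  [Bond]
W_Bond = W / EF = 8.317 / 0.99 = 8.4010 kWh/t
P80^(−½) = W_Bond/(10 Wi) + F80^(−½)
  = 8.4010/(10·13.6) + 1/√5675 = 0.061772 + 0.013274 = 0.075047
P80 = (1/0.075047)² = 13.3251² = 177.56 µm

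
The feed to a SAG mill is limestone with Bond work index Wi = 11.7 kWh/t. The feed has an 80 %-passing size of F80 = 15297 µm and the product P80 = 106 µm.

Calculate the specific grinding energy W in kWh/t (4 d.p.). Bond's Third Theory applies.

W = 10·Wi·(P80^(-½) − F80^(-½))
1/√106 = 0.097129;  1/√15297 = 0.008085
W = 10·11.7·(0.097129 − 0.008085) = 10.4181 kWh/t

W = 10.4181 kWh/t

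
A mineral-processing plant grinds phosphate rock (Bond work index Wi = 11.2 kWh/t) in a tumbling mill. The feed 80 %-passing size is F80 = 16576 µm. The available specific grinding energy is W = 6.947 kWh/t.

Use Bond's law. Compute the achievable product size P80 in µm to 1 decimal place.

P80 = 205.3 µm

W = 10 Wi (1/√P80 − 1/√F80)  [Bond]
P80^-0.5 = F80^-0.5 + W/(10 Wi)
  = 6.9470/(10·11.2) + 1/√16576 = 0.062027 + 0.007767 = 0.069794
P80 = (1/0.069794)² = 14.3279² = 205.29 µm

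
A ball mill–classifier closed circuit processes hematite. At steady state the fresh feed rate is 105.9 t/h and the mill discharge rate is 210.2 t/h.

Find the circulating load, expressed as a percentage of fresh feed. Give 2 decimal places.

CL = 98.49 %

Mill node: discharge = fresh + recycle.
R = M − F = 210.2 − 105.9 = 104.3 t/h
CL = 100·R/F = 100·104.3/105.9 = 98.49 %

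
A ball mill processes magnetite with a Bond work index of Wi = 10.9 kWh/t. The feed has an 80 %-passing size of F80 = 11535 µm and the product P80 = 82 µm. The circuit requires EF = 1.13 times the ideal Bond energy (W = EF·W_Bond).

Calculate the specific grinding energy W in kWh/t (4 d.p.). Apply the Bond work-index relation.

W = 10 Wi / √P80 − 10 Wi / √F80
1/√82 = 0.110432;  1/√11535 = 0.009311
W = 10·10.9·(0.110432 − 0.009311) = 11.0221 kWh/t
Apply correction: 11.0221 × 1.13 = 12.4550 kWh/t

W = 12.4550 kWh/t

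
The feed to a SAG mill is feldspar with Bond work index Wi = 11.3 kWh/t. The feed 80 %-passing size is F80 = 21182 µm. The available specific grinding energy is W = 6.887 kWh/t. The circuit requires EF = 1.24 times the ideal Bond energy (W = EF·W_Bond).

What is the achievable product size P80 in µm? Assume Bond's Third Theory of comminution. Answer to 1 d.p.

P80 = 318.6 µm

W = 10 Wi / √P80 − 10 Wi / √F80
W_Bond = W / EF = 6.887 / 1.24 = 5.5540 kWh/t
P80^(−½) = W_Bond/(10 Wi) + F80^(−½)
  = 5.5540/(10·11.3) + 1/√21182 = 0.049151 + 0.006871 = 0.056022
P80 = (1/0.056022)² = 17.8502² = 318.63 µm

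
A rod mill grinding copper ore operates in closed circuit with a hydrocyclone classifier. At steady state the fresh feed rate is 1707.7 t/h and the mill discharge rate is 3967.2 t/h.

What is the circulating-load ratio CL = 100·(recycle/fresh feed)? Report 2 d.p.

Discharge = new feed + return, hence
R = M − F = 3967.2 − 1707.7 = 2259.5 t/h
CL = 100·R/F = 100·2259.5/1707.7 = 132.31 %

CL = 132.31 %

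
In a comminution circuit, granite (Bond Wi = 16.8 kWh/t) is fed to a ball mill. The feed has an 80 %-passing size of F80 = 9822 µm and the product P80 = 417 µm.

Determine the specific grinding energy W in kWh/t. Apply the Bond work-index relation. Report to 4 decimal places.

Bond:  W = 10 Wi (1/√P − 1/√F)
1/√417 = 0.048970;  1/√9822 = 0.010090
W = 10·16.8·(0.048970 − 0.010090) = 6.5318 kWh/t

W = 6.5318 kWh/t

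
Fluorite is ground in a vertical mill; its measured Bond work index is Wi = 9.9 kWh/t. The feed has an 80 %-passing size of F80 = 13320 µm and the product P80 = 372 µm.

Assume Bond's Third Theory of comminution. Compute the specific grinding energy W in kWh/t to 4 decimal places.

W = 10·Wi·(P80^(-½) − F80^(-½))
1/√372 = 0.051848;  1/√13320 = 0.008665
W = 10·9.9·(0.051848 − 0.008665) = 4.2751 kWh/t

W = 4.2751 kWh/t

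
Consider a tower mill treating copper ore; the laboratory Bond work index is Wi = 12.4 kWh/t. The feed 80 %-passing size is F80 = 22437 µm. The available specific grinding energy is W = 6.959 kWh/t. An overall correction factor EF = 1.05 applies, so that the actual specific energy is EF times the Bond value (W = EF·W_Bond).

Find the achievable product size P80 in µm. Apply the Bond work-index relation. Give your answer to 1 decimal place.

W = 10 Wi (P80^-0.5 − F80^-0.5)
W_Bond = W / EF = 6.959 / 1.05 = 6.6276 kWh/t
⇒ 1/√P80 = W_Bond/(10·Wi) + 1/√F80
  = 6.6276/(10·12.4) + 1/√22437 = 0.053449 + 0.006676 = 0.060125
P80 = (1/0.060125)² = 16.6321² = 276.63 µm

P80 = 276.6 µm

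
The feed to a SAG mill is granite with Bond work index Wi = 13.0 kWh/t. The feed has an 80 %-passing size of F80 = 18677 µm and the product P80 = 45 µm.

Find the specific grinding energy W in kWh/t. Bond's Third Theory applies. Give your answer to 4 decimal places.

W = 10 Wi (P80^-0.5 − F80^-0.5)
1/√45 = 0.149071;  1/√18677 = 0.007317
W = 10·13.0·(0.149071 − 0.007317) = 18.4280 kWh/t

W = 18.4280 kWh/t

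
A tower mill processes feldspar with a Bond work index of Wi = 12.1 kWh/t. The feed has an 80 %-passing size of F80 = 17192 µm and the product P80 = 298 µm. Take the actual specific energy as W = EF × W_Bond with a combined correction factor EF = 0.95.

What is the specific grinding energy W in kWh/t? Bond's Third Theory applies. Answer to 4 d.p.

W = 5.7822 kWh/t

W = 10·Wi·[P80^(−½) − F80^(−½)]
1/√298 = 0.057928;  1/√17192 = 0.007627
W = 10·12.1·(0.057928 − 0.007627) = 6.0865 kWh/t
Corrected W = EF·W_Bond = 0.95·6.0865 = 5.7822 kWh/t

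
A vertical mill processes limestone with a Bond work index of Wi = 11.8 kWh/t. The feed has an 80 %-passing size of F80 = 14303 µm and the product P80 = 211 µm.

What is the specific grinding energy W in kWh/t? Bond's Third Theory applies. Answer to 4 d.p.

W = 7.1368 kWh/t

W = 10 Wi (P80^-0.5 − F80^-0.5)
1/√211 = 0.068843;  1/√14303 = 0.008362
W = 10·11.8·(0.068843 − 0.008362) = 7.1368 kWh/t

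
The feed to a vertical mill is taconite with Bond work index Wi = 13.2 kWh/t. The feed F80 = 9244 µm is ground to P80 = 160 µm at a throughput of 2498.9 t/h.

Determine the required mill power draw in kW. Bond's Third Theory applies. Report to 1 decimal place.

P = 22646.5 kW

W = 10 Wi / √P80 − 10 Wi / √F80
W = 10·13.2·(1/√160 − 1/√9244) = 10·13.2·(0.068656) = 9.0626 kWh/t
Power = W × throughput = 9.0626 kWh/t × 2498.9 t/h = 22646.5 kW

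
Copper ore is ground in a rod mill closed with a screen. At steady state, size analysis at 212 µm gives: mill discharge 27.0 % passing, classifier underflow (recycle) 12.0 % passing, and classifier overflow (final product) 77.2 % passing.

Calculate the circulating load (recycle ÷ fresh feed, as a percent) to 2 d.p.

CL = 334.67 %

Classifier node, passing 212 µm:
(1+r)d = ru + o → r = (o−d)/(d−u)
r = (77.2 − 27.0)/(27.0 − 12.0) = 50.2/15.0 = 3.3467
CL = 100·r = 334.67 %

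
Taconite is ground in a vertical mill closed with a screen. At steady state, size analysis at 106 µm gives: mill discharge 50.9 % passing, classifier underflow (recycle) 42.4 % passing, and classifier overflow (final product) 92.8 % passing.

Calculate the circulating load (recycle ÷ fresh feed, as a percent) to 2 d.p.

Mass balance on the −106 µm fraction:
(1+r)·d = r·u + o ⇒ r = (o−d)/(d−u)
r = (92.8 − 50.9)/(50.9 − 42.4) = 41.9/8.5 = 4.9294
CL = 100·r = 492.94 %

CL = 492.94 %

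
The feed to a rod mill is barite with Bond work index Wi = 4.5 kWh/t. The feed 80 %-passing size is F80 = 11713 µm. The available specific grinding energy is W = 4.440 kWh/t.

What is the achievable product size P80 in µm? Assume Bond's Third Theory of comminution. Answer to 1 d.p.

P80 = 85.9 µm

W_Bond = 10·Wi·(1/√P₈₀ − 1/√F₈₀)
P80^(−½) = W/(10 Wi) + F80^(−½)
  = 4.4400/(10·4.5) + 1/√11713 = 0.098667 + 0.009240 = 0.107907
P80 = (1/0.107907)² = 9.2673² = 85.88 µm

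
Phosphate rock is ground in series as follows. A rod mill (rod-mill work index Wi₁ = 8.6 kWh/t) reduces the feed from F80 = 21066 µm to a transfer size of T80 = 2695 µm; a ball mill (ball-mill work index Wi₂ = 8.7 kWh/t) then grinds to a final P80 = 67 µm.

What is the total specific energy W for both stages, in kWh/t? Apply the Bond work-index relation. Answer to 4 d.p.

W = 10.0170 kWh/t

W = 10 Wi (P80^-0.5 − F80^-0.5)
Stage 1 (21066→2695 µm, Wi₁=8.6): W₁ = 10·8.6·(0.019263 − 0.006890) = 1.0641 kWh/t
Stage 2 (2695→67 µm, Wi₂=8.7): W₂ = 10·8.7·(0.122169 − 0.019263) = 8.9529 kWh/t
W = W₁ + W₂ = 1.0641 + 8.9529 = 10.0170 kWh/t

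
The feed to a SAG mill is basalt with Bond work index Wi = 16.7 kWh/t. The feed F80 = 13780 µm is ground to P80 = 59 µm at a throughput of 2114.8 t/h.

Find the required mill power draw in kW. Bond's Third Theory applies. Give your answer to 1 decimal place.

Bond:  W = 10 Wi (1/√P − 1/√F)
W = 10·16.7·(1/√59 − 1/√13780) = 10·16.7·(0.121670) = 20.3189 kWh/t
Power = W × throughput = 20.3189 kWh/t × 2114.8 t/h = 42970.4 kW

P = 42970.4 kW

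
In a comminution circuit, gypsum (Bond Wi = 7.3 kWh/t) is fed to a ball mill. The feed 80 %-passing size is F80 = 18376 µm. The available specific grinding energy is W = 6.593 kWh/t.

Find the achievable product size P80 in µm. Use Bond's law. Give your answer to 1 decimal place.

W_Bond = 10·Wi·(1/√P₈₀ − 1/√F₈₀)
P80^-0.5 = F80^-0.5 + W/(10 Wi)
  = 6.5930/(10·7.3) + 1/√18376 = 0.090315 + 0.007377 = 0.097692
P80 = (1/0.097692)² = 10.2363² = 104.78 µm

P80 = 104.8 µm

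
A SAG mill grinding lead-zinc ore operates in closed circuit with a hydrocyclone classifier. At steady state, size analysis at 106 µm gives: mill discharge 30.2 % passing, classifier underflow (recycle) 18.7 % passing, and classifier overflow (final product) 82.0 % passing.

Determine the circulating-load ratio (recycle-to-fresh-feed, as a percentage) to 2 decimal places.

CL = 450.43 %

Classifier node, passing 106 µm:
(1+r)d = ru + o → r = (o−d)/(d−u)
r = (82.0 − 30.2)/(30.2 − 18.7) = 51.8/11.5 = 4.5043
CL = 100·r = 450.43 %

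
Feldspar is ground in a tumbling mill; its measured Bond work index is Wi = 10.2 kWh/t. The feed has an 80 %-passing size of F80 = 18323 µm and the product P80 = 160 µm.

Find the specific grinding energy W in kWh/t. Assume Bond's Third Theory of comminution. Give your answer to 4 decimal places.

Bond: W = 10·Wi·(1/√P80 − 1/√F80)
1/√160 = 0.079057;  1/√18323 = 0.007388
W = 10·10.2·(0.079057 − 0.007388) = 7.3103 kWh/t

W = 7.3103 kWh/t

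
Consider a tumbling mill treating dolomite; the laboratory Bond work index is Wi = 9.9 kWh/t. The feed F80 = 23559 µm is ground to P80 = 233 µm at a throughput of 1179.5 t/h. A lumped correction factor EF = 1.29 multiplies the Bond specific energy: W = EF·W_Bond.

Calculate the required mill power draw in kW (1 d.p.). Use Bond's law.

P = 8887.0 kW

Bond:  W = 10 Wi (1/√P − 1/√F)
W = 10·9.9·(1/√233 − 1/√23559) = 10·9.9·(0.058997) = 5.8407 kWh/t
Corrected W = EF·W_Bond = 1.29·5.8407 = 7.5345 kWh/t
P = W·T = 7.5345·1179.5 = 8887.0 kW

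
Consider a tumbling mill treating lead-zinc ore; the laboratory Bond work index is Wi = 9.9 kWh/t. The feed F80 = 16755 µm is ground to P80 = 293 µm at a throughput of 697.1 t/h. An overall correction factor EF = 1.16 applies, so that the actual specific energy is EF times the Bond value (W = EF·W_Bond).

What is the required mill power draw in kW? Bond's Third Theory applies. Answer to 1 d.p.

P = 4058.4 kW

Bond: W = 10·Wi·(1/√P80 − 1/√F80)
W = 10·9.9·(1/√293 − 1/√16755) = 10·9.9·(0.050695) = 5.0188 kWh/t
W_actual = 1.16 × 5.0188 = 5.8218 kWh/t
Power = W × throughput = 5.8218 kWh/t × 697.1 t/h = 4058.4 kW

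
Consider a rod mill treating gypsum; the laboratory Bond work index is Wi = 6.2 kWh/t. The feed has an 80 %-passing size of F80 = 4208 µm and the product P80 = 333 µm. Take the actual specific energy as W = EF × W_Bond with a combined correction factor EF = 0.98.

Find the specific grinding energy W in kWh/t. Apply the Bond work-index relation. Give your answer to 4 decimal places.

W = 2.3930 kWh/t

W = 10·Wi·(P80^(-½) − F80^(-½))
1/√333 = 0.054800;  1/√4208 = 0.015416
W = 10·6.2·(0.054800 − 0.015416) = 2.4418 kWh/t
W_actual = 0.98 × 2.4418 = 2.3930 kWh/t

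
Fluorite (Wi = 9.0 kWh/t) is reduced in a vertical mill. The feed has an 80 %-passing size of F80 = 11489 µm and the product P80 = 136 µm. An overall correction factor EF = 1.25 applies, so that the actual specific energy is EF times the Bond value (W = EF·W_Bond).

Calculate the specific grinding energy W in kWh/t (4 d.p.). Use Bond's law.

W = 10·Wi·(P80^(-½) − F80^(-½))
1/√136 = 0.085749;  1/√11489 = 0.009330
W = 10·9.0·(0.085749 − 0.009330) = 6.8778 kWh/t
Corrected W = EF·W_Bond = 1.25·6.8778 = 8.5972 kWh/t

W = 8.5972 kWh/t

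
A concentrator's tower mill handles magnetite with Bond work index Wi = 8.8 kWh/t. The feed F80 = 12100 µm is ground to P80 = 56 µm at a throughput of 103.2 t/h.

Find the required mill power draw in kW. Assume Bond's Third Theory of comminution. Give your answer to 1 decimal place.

W = 10·Wi·[P80^(−½) − F80^(−½)]
W = 10·8.8·(1/√56 − 1/√12100) = 10·8.8·(0.124540) = 10.9595 kWh/t
P = W·T = 10.9595·103.2 = 1131.0 kW

P = 1131.0 kW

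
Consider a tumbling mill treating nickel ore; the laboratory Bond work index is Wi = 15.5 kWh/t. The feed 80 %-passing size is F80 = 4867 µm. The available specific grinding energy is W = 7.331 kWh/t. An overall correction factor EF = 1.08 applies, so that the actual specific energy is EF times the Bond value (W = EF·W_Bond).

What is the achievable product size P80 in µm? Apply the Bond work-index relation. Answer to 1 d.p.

P80 = 296.0 µm

W = 10 Wi (1/√P80 − 1/√F80)  [Bond]
W_Bond = W / EF = 7.331 / 1.08 = 6.7880 kWh/t
P80^(−½) = W_Bond/(10 Wi) + F80^(−½)
  = 6.7880/(10·15.5) + 1/√4867 = 0.043793 + 0.014334 = 0.058127
P80 = (1/0.058127)² = 17.2036² = 295.96 µm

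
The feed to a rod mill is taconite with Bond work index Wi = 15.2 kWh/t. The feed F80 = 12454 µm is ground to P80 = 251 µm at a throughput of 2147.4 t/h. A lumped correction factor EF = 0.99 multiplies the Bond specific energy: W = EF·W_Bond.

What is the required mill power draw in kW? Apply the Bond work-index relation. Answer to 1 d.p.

P = 17500.9 kW

Bond:  W = 10 Wi (1/√P − 1/√F)
W = 10·15.2·(1/√251 − 1/√12454) = 10·15.2·(0.054159) = 8.2321 kWh/t
Corrected W = EF·W_Bond = 0.99·8.2321 = 8.1498 kWh/t
Mill draw = 8.1498 × 2147.4 = 17500.9 kW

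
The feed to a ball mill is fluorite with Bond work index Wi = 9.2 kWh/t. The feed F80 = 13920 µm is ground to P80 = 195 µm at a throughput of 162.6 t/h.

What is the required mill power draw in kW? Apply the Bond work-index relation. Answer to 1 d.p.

P = 944.5 kW

W = 10·Wi·[P80^(−½) − F80^(−½)]
W = 10·9.2·(1/√195 − 1/√13920) = 10·9.2·(0.063136) = 5.8085 kWh/t
Mill draw = 5.8085 × 162.6 = 944.5 kW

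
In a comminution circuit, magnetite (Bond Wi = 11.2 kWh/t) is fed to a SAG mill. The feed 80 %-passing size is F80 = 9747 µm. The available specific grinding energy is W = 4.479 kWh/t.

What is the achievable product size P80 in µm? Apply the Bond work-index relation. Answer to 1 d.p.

P80 = 398.1 µm

W = 10·Wi·(P80^(-½) − F80^(-½))
P80^-0.5 = F80^-0.5 + W/(10 Wi)
  = 4.4790/(10·11.2) + 1/√9747 = 0.039991 + 0.010129 = 0.050120
P80 = (1/0.050120)² = 19.9521² = 398.09 µm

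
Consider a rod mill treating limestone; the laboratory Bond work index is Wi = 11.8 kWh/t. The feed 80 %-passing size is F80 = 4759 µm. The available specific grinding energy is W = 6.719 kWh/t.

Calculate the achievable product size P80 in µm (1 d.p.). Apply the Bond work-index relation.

Bond:  W = 10 Wi (1/√P − 1/√F)
P80^-0.5 = F80^-0.5 + W/(10 Wi)
  = 6.7190/(10·11.8) + 1/√4759 = 0.056941 + 0.014496 = 0.071436
P80 = (1/0.071436)² = 13.9985² = 195.96 µm

P80 = 196.0 µm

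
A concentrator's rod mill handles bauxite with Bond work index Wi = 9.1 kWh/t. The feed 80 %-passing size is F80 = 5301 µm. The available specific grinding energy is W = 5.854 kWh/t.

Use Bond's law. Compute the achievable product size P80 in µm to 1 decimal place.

W = 10·Wi·[P80^(−½) − F80^(−½)]
1/√P80 = 1/√F80 + W/(10·Wi)
  = 5.8540/(10·9.1) + 1/√5301 = 0.064330 + 0.013735 = 0.078064
P80 = (1/0.078064)² = 12.8099² = 164.09 µm

P80 = 164.1 µm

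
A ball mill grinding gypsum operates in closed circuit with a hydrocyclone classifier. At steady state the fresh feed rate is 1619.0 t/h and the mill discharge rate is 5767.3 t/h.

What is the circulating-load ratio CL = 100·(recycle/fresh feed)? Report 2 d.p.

CL = 256.23 %

Mill node: discharge = fresh + recycle.
R = M − F = 5767.3 − 1619.0 = 4148.3 t/h
CL = 100·R/F = 100·4148.3/1619.0 = 256.23 %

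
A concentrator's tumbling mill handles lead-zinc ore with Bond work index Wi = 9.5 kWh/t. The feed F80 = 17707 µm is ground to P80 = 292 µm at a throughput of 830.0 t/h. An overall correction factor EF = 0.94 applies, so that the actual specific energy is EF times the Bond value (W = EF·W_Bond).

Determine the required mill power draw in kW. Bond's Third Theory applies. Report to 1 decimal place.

P = 3780.5 kW

W = 10 Wi (1/√P80 − 1/√F80)  [Bond]
W = 10·9.5·(1/√292 − 1/√17707) = 10·9.5·(0.051006) = 4.8455 kWh/t
W_actual = 0.94 × 4.8455 = 4.5548 kWh/t
Power = W × throughput = 4.5548 kWh/t × 830.0 t/h = 3780.5 kW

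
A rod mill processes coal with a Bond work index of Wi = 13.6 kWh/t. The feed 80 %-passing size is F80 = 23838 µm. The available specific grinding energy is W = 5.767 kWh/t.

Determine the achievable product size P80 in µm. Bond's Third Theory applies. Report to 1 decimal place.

P80 = 418.5 µm

W_Bond = 10·Wi·(1/√P₈₀ − 1/√F₈₀)
P80^-0.5 = F80^-0.5 + W/(10 Wi)
  = 5.7670/(10·13.6) + 1/√23838 = 0.042404 + 0.006477 = 0.048881
P80 = (1/0.048881)² = 20.4577² = 418.52 µm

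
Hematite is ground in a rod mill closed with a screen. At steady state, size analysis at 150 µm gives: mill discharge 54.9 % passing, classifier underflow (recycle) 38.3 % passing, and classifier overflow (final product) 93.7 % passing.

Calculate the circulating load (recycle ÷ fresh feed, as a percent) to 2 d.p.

Mass balance on the −150 µm fraction:
Fd + Rd = Ru + Fo ⇒ R/F = (o−d)/(d−u)
r = (93.7 − 54.9)/(54.9 − 38.3) = 38.8/16.6 = 2.3373
CL = 100·r = 233.73 %

CL = 233.73 %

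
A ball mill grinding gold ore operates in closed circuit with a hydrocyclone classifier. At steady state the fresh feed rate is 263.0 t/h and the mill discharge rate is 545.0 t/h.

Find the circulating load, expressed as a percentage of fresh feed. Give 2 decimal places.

Steady state: M = F + R.
R = M − F = 545.0 − 263.0 = 282.0 t/h
CL = 100·R/F = 100·282.0/263.0 = 107.22 %

CL = 107.22 %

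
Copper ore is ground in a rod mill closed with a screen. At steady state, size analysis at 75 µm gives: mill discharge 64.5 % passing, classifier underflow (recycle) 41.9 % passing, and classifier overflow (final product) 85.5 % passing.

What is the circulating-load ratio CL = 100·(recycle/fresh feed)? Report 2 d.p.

Let r = R/F. Size balance at 75 µm:
r = (o − d)/(d − u)
r = (85.5 − 64.5)/(64.5 − 41.9) = 21.0/22.6 = 0.9292
CL = 100·r = 92.92 %

CL = 92.92 %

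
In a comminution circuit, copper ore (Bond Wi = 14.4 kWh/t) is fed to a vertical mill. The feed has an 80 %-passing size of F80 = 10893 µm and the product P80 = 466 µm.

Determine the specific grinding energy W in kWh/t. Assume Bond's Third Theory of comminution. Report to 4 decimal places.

W = 5.2910 kWh/t

W = 10·Wi·[P80^(−½) − F80^(−½)]
1/√466 = 0.046324;  1/√10893 = 0.009581
W = 10·14.4·(0.046324 − 0.009581) = 5.2910 kWh/t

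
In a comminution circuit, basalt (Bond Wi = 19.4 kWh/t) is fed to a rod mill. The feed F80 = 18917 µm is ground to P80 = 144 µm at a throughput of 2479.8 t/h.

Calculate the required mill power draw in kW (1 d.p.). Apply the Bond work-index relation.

P = 36592.3 kW

W = 10 Wi (P80^-0.5 − F80^-0.5)
W = 10·19.4·(1/√144 − 1/√18917) = 10·19.4·(0.076063) = 14.7562 kWh/t
P_mill = W·ṁ = 14.7562·2479.8 = 36592.3 kW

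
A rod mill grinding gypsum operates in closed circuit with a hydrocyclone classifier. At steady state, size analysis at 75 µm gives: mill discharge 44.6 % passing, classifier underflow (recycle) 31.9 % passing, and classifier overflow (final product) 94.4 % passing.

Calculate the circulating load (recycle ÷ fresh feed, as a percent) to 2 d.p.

Mass balance on the −75 µm fraction:
r = (o − d)/(d − u)
r = (94.4 − 44.6)/(44.6 − 31.9) = 49.8/12.7 = 3.9213
CL = 100·r = 392.13 %

CL = 392.13 %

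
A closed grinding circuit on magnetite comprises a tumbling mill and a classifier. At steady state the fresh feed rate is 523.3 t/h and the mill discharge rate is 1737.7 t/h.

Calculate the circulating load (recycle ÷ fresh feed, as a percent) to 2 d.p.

CL = 232.07 %

Mill node: discharge = fresh + recycle.
R = M − F = 1737.7 − 523.3 = 1214.4 t/h
CL = 100·R/F = 100·1214.4/523.3 = 232.07 %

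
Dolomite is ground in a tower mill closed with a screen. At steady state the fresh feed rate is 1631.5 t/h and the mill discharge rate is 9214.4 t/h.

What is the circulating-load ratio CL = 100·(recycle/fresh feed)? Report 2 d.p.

CL = 464.78 %

M = F + R at steady state, so:
R = M − F = 9214.4 − 1631.5 = 7582.9 t/h
CL = 100·R/F = 100·7582.9/1631.5 = 464.78 %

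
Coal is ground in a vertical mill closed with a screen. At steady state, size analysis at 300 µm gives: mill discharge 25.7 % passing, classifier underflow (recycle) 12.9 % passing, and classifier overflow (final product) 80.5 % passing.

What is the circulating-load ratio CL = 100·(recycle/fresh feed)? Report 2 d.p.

CL = 428.13 %

Classifier node, passing 300 µm:
(1+r)d = ru + o → r = (o−d)/(d−u)
r = (80.5 − 25.7)/(25.7 − 12.9) = 54.8/12.8 = 4.2812
CL = 100·r = 428.12 %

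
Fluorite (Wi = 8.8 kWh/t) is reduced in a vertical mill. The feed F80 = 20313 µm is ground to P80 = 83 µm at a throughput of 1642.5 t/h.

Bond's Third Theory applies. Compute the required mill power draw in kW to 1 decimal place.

W = 10 Wi / √P80 − 10 Wi / √F80
W = 10·8.8·(1/√83 − 1/√20313) = 10·8.8·(0.102748) = 9.0418 kWh/t
Mill draw = 9.0418 × 1642.5 = 14851.2 kW

P = 14851.2 kW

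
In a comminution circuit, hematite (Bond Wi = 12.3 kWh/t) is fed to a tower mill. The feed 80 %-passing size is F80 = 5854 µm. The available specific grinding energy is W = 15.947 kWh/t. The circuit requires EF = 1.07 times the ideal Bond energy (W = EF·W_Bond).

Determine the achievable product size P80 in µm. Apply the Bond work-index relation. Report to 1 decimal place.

W = 10 Wi (P80^-0.5 − F80^-0.5)
W_Bond = W / EF = 15.947 / 1.07 = 14.9037 kWh/t
P80^-0.5 = F80^-0.5 + W_Bond/(10 Wi)
  = 14.9037/(10·12.3) + 1/√5854 = 0.121169 + 0.013070 = 0.134239
P80 = (1/0.134239)² = 7.4494² = 55.49 µm

P80 = 55.5 µm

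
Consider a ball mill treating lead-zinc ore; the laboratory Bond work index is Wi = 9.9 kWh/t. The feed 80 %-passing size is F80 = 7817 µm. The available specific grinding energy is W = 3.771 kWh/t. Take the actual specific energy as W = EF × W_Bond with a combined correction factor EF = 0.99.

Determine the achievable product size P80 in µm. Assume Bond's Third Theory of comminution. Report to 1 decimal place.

W = 10·Wi·(P80^(-½) − F80^(-½))
W_Bond = W / EF = 3.771 / 0.99 = 3.8091 kWh/t
P80^(−½) = W_Bond/(10 Wi) + F80^(−½)
  = 3.8091/(10·9.9) + 1/√7817 = 0.038476 + 0.011310 = 0.049786
P80 = (1/0.049786)² = 20.0859² = 403.44 µm

P80 = 403.4 µm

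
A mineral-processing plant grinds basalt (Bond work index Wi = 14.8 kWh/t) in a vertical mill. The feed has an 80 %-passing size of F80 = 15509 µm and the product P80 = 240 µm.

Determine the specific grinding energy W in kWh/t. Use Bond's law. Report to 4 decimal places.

Bond: W = 10·Wi·(1/√P80 − 1/√F80)
1/√240 = 0.064550;  1/√15509 = 0.008030
W = 10·14.8·(0.064550 − 0.008030) = 8.3649 kWh/t

W = 8.3649 kWh/t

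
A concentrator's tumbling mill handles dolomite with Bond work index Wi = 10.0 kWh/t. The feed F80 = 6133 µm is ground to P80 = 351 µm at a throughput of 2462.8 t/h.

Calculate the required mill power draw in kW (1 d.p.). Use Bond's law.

P = 10000.7 kW

W = 10 Wi (1/√P80 − 1/√F80)  [Bond]
W = 10·10.0·(1/√351 − 1/√6133) = 10·10.0·(0.040607) = 4.0607 kWh/t
Mill draw = 4.0607 × 2462.8 = 10000.7 kW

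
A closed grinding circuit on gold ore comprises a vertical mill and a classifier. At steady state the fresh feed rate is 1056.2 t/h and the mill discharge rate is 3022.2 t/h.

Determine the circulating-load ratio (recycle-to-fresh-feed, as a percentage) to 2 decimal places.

M = F + R at steady state, so:
R = M − F = 3022.2 − 1056.2 = 1966.0 t/h
CL = 100·R/F = 100·1966.0/1056.2 = 186.14 %

CL = 186.14 %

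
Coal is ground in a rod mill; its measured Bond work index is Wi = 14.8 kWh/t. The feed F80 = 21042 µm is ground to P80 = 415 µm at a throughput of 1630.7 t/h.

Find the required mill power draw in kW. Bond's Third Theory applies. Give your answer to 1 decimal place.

P = 10183.3 kW

W_Bond = 10·Wi·(1/√P₈₀ − 1/√F₈₀)
W = 10·14.8·(1/√415 − 1/√21042) = 10·14.8·(0.042194) = 6.2448 kWh/t
Mill draw = 6.2448 × 1630.7 = 10183.3 kW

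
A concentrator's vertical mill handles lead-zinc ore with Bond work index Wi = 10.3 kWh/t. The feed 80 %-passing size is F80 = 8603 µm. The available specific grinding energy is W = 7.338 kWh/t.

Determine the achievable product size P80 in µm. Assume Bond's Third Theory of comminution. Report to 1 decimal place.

W = 10 Wi / √P80 − 10 Wi / √F80
⇒ 1/√P80 = W/(10 Wi) + 1/√F80
  = 7.3380/(10·10.3) + 1/√8603 = 0.071243 + 0.010781 = 0.082024
P80 = (1/0.082024)² = 12.1915² = 148.63 µm

P80 = 148.6 µm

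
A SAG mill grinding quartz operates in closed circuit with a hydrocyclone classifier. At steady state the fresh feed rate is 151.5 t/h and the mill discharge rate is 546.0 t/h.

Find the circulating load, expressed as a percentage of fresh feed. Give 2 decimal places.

CL = 260.40 %

Discharge = new feed + return, hence
R = M − F = 546.0 − 151.5 = 394.5 t/h
CL = 100·R/F = 100·394.5/151.5 = 260.40 %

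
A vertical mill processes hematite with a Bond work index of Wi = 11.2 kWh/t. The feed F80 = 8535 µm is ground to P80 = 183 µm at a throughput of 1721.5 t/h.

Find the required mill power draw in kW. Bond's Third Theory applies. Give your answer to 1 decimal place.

W_Bond = 10·Wi·(1/√P₈₀ − 1/√F₈₀)
W = 10·11.2·(1/√183 − 1/√8535) = 10·11.2·(0.063098) = 7.0670 kWh/t
Mill draw = 7.0670 × 1721.5 = 12165.8 kW

P = 12165.8 kW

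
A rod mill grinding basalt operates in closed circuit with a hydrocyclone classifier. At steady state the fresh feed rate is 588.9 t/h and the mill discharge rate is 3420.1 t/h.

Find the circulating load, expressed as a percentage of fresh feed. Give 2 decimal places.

Mill node: discharge = fresh + recycle.
R = M − F = 3420.1 − 588.9 = 2831.2 t/h
CL = 100·R/F = 100·2831.2/588.9 = 480.76 %

CL = 480.76 %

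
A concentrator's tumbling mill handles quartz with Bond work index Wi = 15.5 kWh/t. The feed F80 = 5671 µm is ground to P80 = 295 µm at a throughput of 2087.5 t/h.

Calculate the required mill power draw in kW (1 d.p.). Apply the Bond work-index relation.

P = 14541.9 kW

W = 10·Wi·[P80^(−½) − F80^(−½)]
W = 10·15.5·(1/√295 − 1/√5671) = 10·15.5·(0.044943) = 6.9662 kWh/t
P = W·T = 6.9662·2087.5 = 14541.9 kW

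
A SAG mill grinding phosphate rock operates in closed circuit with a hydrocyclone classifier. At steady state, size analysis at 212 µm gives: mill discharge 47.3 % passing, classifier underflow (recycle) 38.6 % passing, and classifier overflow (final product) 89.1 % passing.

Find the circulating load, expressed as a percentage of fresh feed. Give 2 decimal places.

Two-product formula at 212 µm:
r = (o − d)/(d − u)
r = (89.1 − 47.3)/(47.3 − 38.6) = 41.8/8.7 = 4.8046
CL = 100·r = 480.46 %

CL = 480.46 %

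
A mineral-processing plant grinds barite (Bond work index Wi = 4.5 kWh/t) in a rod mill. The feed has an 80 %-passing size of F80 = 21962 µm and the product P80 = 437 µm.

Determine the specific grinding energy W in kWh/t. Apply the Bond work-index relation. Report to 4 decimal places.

W = 1.8490 kWh/t

W = 10 Wi (1/√P80 − 1/√F80)  [Bond]
1/√437 = 0.047836;  1/√21962 = 0.006748
W = 10·4.5·(0.047836 − 0.006748) = 1.8490 kWh/t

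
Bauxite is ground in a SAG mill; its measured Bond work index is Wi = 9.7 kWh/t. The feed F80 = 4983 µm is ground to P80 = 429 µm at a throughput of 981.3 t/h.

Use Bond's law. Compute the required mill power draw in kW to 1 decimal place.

P = 3247.2 kW

W = 10 Wi (1/√P80 − 1/√F80)  [Bond]
W = 10·9.7·(1/√429 − 1/√4983) = 10·9.7·(0.034114) = 3.3091 kWh/t
Mill draw = 3.3091 × 981.3 = 3247.2 kW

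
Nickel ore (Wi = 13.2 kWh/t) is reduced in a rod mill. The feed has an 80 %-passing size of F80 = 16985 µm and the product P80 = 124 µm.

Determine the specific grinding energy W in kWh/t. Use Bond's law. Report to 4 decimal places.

W = 10 Wi (P80^-0.5 − F80^-0.5)
1/√124 = 0.089803;  1/√16985 = 0.007673
W = 10·13.2·(0.089803 − 0.007673) = 10.8411 kWh/t

W = 10.8411 kWh/t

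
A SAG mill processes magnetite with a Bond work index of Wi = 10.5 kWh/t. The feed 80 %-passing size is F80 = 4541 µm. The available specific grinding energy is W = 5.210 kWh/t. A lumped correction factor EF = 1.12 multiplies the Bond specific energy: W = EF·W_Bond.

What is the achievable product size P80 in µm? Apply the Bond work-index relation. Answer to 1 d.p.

W = 10 Wi (1/√P80 − 1/√F80)  [Bond]
W_Bond = W / EF = 5.210 / 1.12 = 4.6518 kWh/t
⇒ 1/√P80 = W_Bond/(10·Wi) + 1/√F80
  = 4.6518/(10·10.5) + 1/√4541 = 0.044303 + 0.014840 = 0.059142
P80 = (1/0.059142)² = 16.9083² = 285.89 µm

P80 = 285.9 µm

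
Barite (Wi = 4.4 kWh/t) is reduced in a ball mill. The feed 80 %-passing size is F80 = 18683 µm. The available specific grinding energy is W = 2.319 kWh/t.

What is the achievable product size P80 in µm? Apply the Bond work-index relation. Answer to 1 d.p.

P80 = 277.6 µm

W = 10 Wi / √P80 − 10 Wi / √F80
P80^(−½) = W/(10 Wi) + F80^(−½)
  = 2.3190/(10·4.4) + 1/√18683 = 0.052705 + 0.007316 = 0.060021
P80 = (1/0.060021)² = 16.6609² = 277.59 µm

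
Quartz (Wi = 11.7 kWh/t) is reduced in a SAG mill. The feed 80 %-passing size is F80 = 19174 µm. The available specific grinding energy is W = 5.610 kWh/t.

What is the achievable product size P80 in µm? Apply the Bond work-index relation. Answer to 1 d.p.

W = 10·Wi·[P80^(−½) − F80^(−½)]
⇒ 1/√P80 = W/(10·Wi) + 1/√F80
  = 5.6100/(10·11.7) + 1/√19174 = 0.047949 + 0.007222 = 0.055170
P80 = (1/0.055170)² = 18.1256² = 328.54 µm

P80 = 328.5 µm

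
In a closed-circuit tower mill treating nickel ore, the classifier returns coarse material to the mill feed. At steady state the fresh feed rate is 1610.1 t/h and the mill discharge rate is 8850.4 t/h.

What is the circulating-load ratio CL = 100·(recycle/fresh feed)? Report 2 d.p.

CL = 449.68 %

M = F + R at steady state, so:
R = M − F = 8850.4 − 1610.1 = 7240.3 t/h
CL = 100·R/F = 100·7240.3/1610.1 = 449.68 %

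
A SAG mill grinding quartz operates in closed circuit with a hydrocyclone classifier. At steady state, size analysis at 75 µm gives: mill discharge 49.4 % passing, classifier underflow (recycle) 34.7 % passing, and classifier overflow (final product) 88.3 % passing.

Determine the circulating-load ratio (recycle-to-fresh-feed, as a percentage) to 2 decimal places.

CL = 264.63 %

Balance %-passing 75 µm (r = R/F):
r = (o − d)/(d − u)
r = (88.3 − 49.4)/(49.4 − 34.7) = 38.9/14.7 = 2.6463
CL = 100·r = 264.63 %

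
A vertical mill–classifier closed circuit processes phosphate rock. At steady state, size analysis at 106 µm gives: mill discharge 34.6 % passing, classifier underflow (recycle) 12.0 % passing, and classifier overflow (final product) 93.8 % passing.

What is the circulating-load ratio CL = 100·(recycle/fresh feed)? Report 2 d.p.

Balance %-passing 106 µm (r = R/F):
(1+r)·d = r·u + o ⇒ r = (o−d)/(d−u)
r = (93.8 − 34.6)/(34.6 − 12.0) = 59.2/22.6 = 2.6195
CL = 100·r = 261.95 %

CL = 261.95 %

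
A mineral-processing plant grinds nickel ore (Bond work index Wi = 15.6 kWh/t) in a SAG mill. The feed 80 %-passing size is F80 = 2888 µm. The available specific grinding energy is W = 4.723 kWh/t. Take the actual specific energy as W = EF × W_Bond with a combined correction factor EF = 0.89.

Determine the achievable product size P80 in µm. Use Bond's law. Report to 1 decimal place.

P80 = 361.1 µm

Bond:  W = 10 Wi (1/√P − 1/√F)
W_Bond = W / EF = 4.723 / 0.89 = 5.3067 kWh/t
P80^(−½) = W_Bond/(10 Wi) + F80^(−½)
  = 5.3067/(10·15.6) + 1/√2888 = 0.034018 + 0.018608 = 0.052626
P80 = (1/0.052626)² = 19.0021² = 361.08 µm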